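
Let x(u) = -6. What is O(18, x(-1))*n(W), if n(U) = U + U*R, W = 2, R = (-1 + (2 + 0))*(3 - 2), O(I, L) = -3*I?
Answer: -216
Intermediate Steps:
R = 1 (R = (-1 + 2)*1 = 1*1 = 1)
n(U) = 2*U (n(U) = U + U*1 = U + U = 2*U)
O(18, x(-1))*n(W) = (-3*18)*(2*2) = -54*4 = -216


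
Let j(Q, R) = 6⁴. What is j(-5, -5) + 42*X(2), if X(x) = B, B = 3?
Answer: 1422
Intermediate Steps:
j(Q, R) = 1296
X(x) = 3
j(-5, -5) + 42*X(2) = 1296 + 42*3 = 1296 + 126 = 1422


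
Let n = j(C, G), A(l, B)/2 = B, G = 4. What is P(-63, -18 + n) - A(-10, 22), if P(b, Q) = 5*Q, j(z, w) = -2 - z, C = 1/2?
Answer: -293/2 ≈ -146.50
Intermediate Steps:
C = ½ ≈ 0.50000
A(l, B) = 2*B
n = -5/2 (n = -2 - 1*½ = -2 - ½ = -5/2 ≈ -2.5000)
P(-63, -18 + n) - A(-10, 22) = 5*(-18 - 5/2) - 2*22 = 5*(-41/2) - 1*44 = -205/2 - 44 = -293/2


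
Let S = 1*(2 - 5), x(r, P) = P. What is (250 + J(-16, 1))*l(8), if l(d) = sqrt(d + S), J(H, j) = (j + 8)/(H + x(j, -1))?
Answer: 4241*sqrt(5)/17 ≈ 557.83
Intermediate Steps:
S = -3 (S = 1*(-3) = -3)
J(H, j) = (8 + j)/(-1 + H) (J(H, j) = (j + 8)/(H - 1) = (8 + j)/(-1 + H))
l(d) = sqrt(-3 + d) (l(d) = sqrt(d - 3) = sqrt(-3 + d))
(250 + J(-16, 1))*l(8) = (250 + (8 + 1)/(-1 - 16))*sqrt(-3 + 8) = (250 + 9/(-17))*sqrt(5) = (250 - 1/17*9)*sqrt(5) = (250 - 9/17)*sqrt(5) = 4241*sqrt(5)/17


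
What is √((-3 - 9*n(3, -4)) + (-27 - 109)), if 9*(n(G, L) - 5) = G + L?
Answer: I*√183 ≈ 13.528*I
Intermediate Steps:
n(G, L) = 5 + G/9 + L/9 (n(G, L) = 5 + (G + L)/9 = 5 + (G/9 + L/9) = 5 + G/9 + L/9)
√((-3 - 9*n(3, -4)) + (-27 - 109)) = √((-3 - 9*(5 + (⅑)*3 + (⅑)*(-4))) + (-27 - 109)) = √((-3 - 9*(5 + ⅓ - 4/9)) - 136) = √((-3 - 9*44/9) - 136) = √((-3 - 44) - 136) = √(-47 - 136) = √(-183) = I*√183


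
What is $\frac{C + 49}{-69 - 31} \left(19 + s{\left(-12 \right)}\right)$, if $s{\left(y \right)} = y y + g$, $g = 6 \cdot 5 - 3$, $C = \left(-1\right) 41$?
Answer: $- \frac{76}{5} \approx -15.2$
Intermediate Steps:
$C = -41$
$g = 27$ ($g = 30 - 3 = 27$)
$s{\left(y \right)} = 27 + y^{2}$ ($s{\left(y \right)} = y y + 27 = y^{2} + 27 = 27 + y^{2}$)
$\frac{C + 49}{-69 - 31} \left(19 + s{\left(-12 \right)}\right) = \frac{-41 + 49}{-69 - 31} \left(19 + \left(27 + \left(-12\right)^{2}\right)\right) = \frac{8}{-100} \left(19 + \left(27 + 144\right)\right) = 8 \left(- \frac{1}{100}\right) \left(19 + 171\right) = \left(- \frac{2}{25}\right) 190 = - \frac{76}{5}$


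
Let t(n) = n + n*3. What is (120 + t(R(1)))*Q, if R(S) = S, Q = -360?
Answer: -44640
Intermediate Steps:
t(n) = 4*n (t(n) = n + 3*n = 4*n)
(120 + t(R(1)))*Q = (120 + 4*1)*(-360) = (120 + 4)*(-360) = 124*(-360) = -44640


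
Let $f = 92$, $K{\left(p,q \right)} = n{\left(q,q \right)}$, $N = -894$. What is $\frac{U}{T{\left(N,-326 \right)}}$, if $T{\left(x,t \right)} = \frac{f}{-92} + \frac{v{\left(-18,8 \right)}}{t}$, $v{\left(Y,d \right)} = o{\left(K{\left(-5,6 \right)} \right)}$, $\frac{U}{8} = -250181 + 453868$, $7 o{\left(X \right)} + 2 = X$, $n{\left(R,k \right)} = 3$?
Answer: $- \frac{3718509872}{2283} \approx -1.6288 \cdot 10^{6}$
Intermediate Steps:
$K{\left(p,q \right)} = 3$
$o{\left(X \right)} = - \frac{2}{7} + \frac{X}{7}$
$U = 1629496$ ($U = 8 \left(-250181 + 453868\right) = 8 \cdot 203687 = 1629496$)
$v{\left(Y,d \right)} = \frac{1}{7}$ ($v{\left(Y,d \right)} = - \frac{2}{7} + \frac{1}{7} \cdot 3 = - \frac{2}{7} + \frac{3}{7} = \frac{1}{7}$)
$T{\left(x,t \right)} = -1 + \frac{1}{7 t}$ ($T{\left(x,t \right)} = \frac{92}{-92} + \frac{1}{7 t} = 92 \left(- \frac{1}{92}\right) + \frac{1}{7 t} = -1 + \frac{1}{7 t}$)
$\frac{U}{T{\left(N,-326 \right)}} = \frac{1629496}{\frac{1}{-326} \left(\frac{1}{7} - -326\right)} = \frac{1629496}{\left(- \frac{1}{326}\right) \left(\frac{1}{7} + 326\right)} = \frac{1629496}{\left(- \frac{1}{326}\right) \frac{2283}{7}} = \frac{1629496}{- \frac{2283}{2282}} = 1629496 \left(- \frac{2282}{2283}\right) = - \frac{3718509872}{2283}$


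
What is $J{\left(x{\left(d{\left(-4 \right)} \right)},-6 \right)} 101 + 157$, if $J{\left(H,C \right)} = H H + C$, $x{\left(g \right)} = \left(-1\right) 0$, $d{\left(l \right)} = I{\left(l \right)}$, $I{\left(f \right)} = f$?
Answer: $-449$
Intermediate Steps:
$d{\left(l \right)} = l$
$x{\left(g \right)} = 0$
$J{\left(H,C \right)} = C + H^{2}$ ($J{\left(H,C \right)} = H^{2} + C = C + H^{2}$)
$J{\left(x{\left(d{\left(-4 \right)} \right)},-6 \right)} 101 + 157 = \left(-6 + 0^{2}\right) 101 + 157 = \left(-6 + 0\right) 101 + 157 = \left(-6\right) 101 + 157 = -606 + 157 = -449$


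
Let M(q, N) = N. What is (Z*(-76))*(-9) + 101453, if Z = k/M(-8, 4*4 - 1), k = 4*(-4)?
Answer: 503617/5 ≈ 1.0072e+5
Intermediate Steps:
k = -16
Z = -16/15 (Z = -16/(4*4 - 1) = -16/(16 - 1) = -16/15 ≈ -1.0667)
(Z*(-76))*(-9) + 101453 = -16/15*(-76)*(-9) + 101453 = (1216/15)*(-9) + 101453 = -3648/5 + 101453 = 503617/5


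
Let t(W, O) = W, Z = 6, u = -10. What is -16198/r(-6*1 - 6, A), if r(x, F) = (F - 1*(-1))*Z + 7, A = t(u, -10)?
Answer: 16198/47 ≈ 344.64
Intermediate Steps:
A = -10
r(x, F) = 13 + 6*F (r(x, F) = (F - 1*(-1))*6 + 7 = (F + 1)*6 + 7 = (1 + F)*6 + 7 = (6 + 6*F) + 7 = 13 + 6*F)
-16198/r(-6*1 - 6, A) = -16198/(13 + 6*(-10)) = -16198/(13 - 60) = -16198/(-47) = -16198*(-1/47) = 16198/47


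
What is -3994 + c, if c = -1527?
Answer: -5521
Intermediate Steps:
-3994 + c = -3994 - 1527 = -5521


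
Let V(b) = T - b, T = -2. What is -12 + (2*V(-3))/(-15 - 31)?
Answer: -277/23 ≈ -12.043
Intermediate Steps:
V(b) = -2 - b
-12 + (2*V(-3))/(-15 - 31) = -12 + (2*(-2 - 1*(-3)))/(-15 - 31) = -12 + (2*(-2 + 3))/(-46) = -12 + (2*1)*(-1/46) = -12 + 2*(-1/46) = -12 - 1/23 = -277/23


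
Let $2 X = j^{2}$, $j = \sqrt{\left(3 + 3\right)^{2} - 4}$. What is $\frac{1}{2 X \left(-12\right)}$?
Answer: $- \frac{1}{384} \approx -0.0026042$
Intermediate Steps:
$j = 4 \sqrt{2}$ ($j = \sqrt{6^{2} - 4} = \sqrt{36 - 4} = \sqrt{32} = 4 \sqrt{2} \approx 5.6569$)
$X = 16$ ($X = \frac{\left(4 \sqrt{2}\right)^{2}}{2} = \frac{1}{2} \cdot 32 = 16$)
$\frac{1}{2 X \left(-12\right)} = \frac{1}{2 \cdot 16 \left(-12\right)} = \frac{1}{32 \left(-12\right)} = \frac{1}{-384} = - \frac{1}{384}$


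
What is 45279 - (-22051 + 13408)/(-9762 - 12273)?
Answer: 332571374/7345 ≈ 45279.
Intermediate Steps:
45279 - (-22051 + 13408)/(-9762 - 12273) = 45279 - (-8643)/(-22035) = 45279 - (-8643)*(-1)/22035 = 45279 - 1*2881/7345 = 45279 - 2881/7345 = 332571374/7345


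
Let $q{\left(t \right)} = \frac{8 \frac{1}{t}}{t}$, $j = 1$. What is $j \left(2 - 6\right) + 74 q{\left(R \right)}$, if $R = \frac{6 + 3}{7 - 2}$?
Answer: $\frac{14476}{81} \approx 178.72$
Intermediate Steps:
$R = \frac{9}{5} \approx 1.8$
$q{\left(t \right)} = \frac{8}{t^{2}}$
$j \left(2 - 6\right) + 74 q{\left(R \right)} = 1 \left(2 - 6\right) + 74 \frac{8}{\frac{81}{25}} = 1 \left(-4\right) + 74 \cdot 8 \cdot \frac{25}{81} = -4 + 74 \cdot \frac{200}{81} = -4 + \frac{14800}{81} = \frac{14476}{81}$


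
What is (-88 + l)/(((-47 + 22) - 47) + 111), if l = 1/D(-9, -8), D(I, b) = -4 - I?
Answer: -439/195 ≈ -2.2513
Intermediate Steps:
l = ⅕ (l = 1/(-4 - 1*(-9)) = 1/(-4 + 9) = 1/5 = ⅕ ≈ 0.20000)
(-88 + l)/(((-47 + 22) - 47) + 111) = (-88 + ⅕)/(((-47 + 22) - 47) + 111) = -439/(5*((-25 - 47) + 111)) = -439/(5*(-72 + 111)) = -439/5/39 = -439/5*1/39 = -439/195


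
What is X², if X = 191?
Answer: 36481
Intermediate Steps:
X² = 191² = 36481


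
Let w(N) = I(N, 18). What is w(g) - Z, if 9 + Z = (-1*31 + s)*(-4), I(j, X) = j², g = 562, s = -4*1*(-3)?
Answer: 315777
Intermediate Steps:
s = 12 (s = -4*(-3) = 12)
w(N) = N²
Z = 67 (Z = -9 + (-1*31 + 12)*(-4) = -9 + (-31 + 12)*(-4) = -9 - 19*(-4) = -9 + 76 = 67)
w(g) - Z = 562² - 1*67 = 315844 - 67 = 315777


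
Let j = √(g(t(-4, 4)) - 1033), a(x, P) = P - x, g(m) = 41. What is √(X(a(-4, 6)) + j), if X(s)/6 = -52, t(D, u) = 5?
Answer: 2*√(-78 + I*√62) ≈ 0.89042 + 17.686*I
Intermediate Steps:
j = 4*I*√62 (j = √(41 - 1033) = √(-992) = 4*I*√62 ≈ 31.496*I)
X(s) = -312 (X(s) = 6*(-52) = -312)
√(X(a(-4, 6)) + j) = √(-312 + 4*I*√62)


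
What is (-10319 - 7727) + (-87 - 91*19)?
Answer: -19862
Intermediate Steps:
(-10319 - 7727) + (-87 - 91*19) = -18046 + (-87 - 1729) = -18046 - 1816 = -19862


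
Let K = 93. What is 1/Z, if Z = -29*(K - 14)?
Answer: -1/2291 ≈ -0.00043649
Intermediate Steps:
Z = -2291 (Z = -29*(93 - 14) = -29*79 = -2291)
1/Z = 1/(-2291) = -1/2291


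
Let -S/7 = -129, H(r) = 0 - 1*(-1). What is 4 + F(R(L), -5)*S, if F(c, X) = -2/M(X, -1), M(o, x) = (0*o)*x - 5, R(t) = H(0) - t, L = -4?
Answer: 1826/5 ≈ 365.20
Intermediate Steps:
H(r) = 1 (H(r) = 0 + 1 = 1)
S = 903 (S = -7*(-129) = 903)
R(t) = 1 - t
M(o, x) = -5 (M(o, x) = 0*x - 5 = 0 - 5 = -5)
F(c, X) = ⅖ (F(c, X) = -2/(-5) = -2*(-⅕) = ⅖)
4 + F(R(L), -5)*S = 4 + (⅖)*903 = 4 + 1806/5 = 1826/5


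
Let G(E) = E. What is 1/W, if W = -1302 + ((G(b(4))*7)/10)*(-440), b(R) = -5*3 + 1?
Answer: 1/3010 ≈ 0.00033223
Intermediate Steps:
b(R) = -14 (b(R) = -15 + 1 = -14)
W = 3010 (W = -1302 + (-14*7/10)*(-440) = -1302 - 98*⅒*(-440) = -1302 - 49/5*(-440) = -1302 + 4312 = 3010)
1/W = 1/3010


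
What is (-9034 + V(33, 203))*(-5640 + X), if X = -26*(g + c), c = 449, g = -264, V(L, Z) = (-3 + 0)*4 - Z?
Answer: 96652050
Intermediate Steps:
V(L, Z) = -12 - Z (V(L, Z) = -3*4 - Z = -12 - Z)
X = -4810 (X = -26*(-264 + 449) = -26*185 = -4810)
(-9034 + V(33, 203))*(-5640 + X) = (-9034 + (-12 - 1*203))*(-5640 - 4810) = (-9034 + (-12 - 203))*(-10450) = (-9034 - 215)*(-10450) = -9249*(-10450) = 96652050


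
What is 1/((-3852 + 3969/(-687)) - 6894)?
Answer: -229/2462157 ≈ -9.3008e-5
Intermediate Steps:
1/((-3852 + 3969/(-687)) - 6894) = 1/((-3852 + 3969*(-1/687)) - 6894) = 1/((-3852 - 1323/229) - 6894) = 1/(-883431/229 - 6894) = 1/(-2462157/229) = -229/2462157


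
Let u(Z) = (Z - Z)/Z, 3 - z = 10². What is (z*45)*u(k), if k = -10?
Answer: 0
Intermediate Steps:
z = -97 (z = 3 - 1*10² = 3 - 1*100 = 3 - 100 = -97)
u(Z) = 0 (u(Z) = 0/Z = 0)
(z*45)*u(k) = -97*45*0 = -4365*0 = 0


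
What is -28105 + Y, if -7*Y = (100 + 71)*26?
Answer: -201181/7 ≈ -28740.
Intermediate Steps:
Y = -4446/7 (Y = -(100 + 71)*26/7 = -171*26/7 = -⅐*4446 = -4446/7 ≈ -635.14)
-28105 + Y = -28105 - 4446/7 = -201181/7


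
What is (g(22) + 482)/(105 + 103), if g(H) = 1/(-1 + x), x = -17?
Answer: 8675/3744 ≈ 2.3170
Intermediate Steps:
g(H) = -1/18 (g(H) = 1/(-1 - 17) = 1/(-18) = -1/18)
(g(22) + 482)/(105 + 103) = (-1/18 + 482)/(105 + 103) = (8675/18)/208 = (1/208)*(8675/18) = 8675/3744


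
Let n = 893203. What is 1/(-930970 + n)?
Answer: -1/37767 ≈ -2.6478e-5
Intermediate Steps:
1/(-930970 + n) = 1/(-930970 + 893203) = 1/(-37767) = -1/37767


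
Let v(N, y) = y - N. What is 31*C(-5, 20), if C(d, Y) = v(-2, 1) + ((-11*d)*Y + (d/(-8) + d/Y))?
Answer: 273637/8 ≈ 34205.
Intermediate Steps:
C(d, Y) = 3 - d/8 + d/Y - 11*Y*d (C(d, Y) = (1 - 1*(-2)) + ((-11*d)*Y + (d/(-8) + d/Y)) = (1 + 2) + (-11*Y*d + (d*(-⅛) + d/Y)) = 3 + (-11*Y*d + (-d/8 + d/Y)) = 3 + (-d/8 + d/Y - 11*Y*d) = 3 - d/8 + d/Y - 11*Y*d)
31*C(-5, 20) = 31*(3 - ⅛*(-5) - 5/20 - 11*20*(-5)) = 31*(3 + 5/8 - 5*1/20 + 1100) = 31*(3 + 5/8 - ¼ + 1100) = 31*(8827/8) = 273637/8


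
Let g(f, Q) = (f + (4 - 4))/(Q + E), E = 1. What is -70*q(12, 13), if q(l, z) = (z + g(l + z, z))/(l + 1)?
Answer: -1035/13 ≈ -79.615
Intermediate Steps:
g(f, Q) = f/(1 + Q) (g(f, Q) = (f + (4 - 4))/(Q + 1) = (f + 0)/(1 + Q) = f/(1 + Q))
q(l, z) = (z + (l + z)/(1 + z))/(1 + l) (q(l, z) = (z + (l + z)/(1 + z))/(l + 1) = (z + (l + z)/(1 + z))/(1 + l))
-70*q(12, 13) = -70*(12 + 13 + 13*(1 + 13))/((1 + 12)*(1 + 13)) = -70*(12 + 13 + 13*14)/(13*14) = -70*(12 + 13 + 182)/(13*14) = -70*207/(13*14) = -70*207/182 = -1035/13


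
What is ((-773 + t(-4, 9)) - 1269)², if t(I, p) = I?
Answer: 4186116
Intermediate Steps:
((-773 + t(-4, 9)) - 1269)² = ((-773 - 4) - 1269)² = (-777 - 1269)² = (-2046)² = 4186116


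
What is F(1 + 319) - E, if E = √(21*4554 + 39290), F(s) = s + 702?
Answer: 1022 - 2*√33731 ≈ 654.68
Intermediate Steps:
F(s) = 702 + s
E = 2*√33731 (E = √(95634 + 39290) = √134924 = 2*√33731 ≈ 367.32)
F(1 + 319) - E = (702 + (1 + 319)) - 2*√33731 = (702 + 320) - 2*√33731 = 1022 - 2*√33731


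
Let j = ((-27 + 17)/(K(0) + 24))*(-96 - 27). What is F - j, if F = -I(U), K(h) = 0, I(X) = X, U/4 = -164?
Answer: 2419/4 ≈ 604.75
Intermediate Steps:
U = -656 (U = 4*(-164) = -656)
F = 656 (F = -1*(-656) = 656)
j = 205/4 (j = ((-27 + 17)/(0 + 24))*(-96 - 27) = -10/24*(-123) = -10*1/24*(-123) = -5/12*(-123) = 205/4 ≈ 51.250)
F - j = 656 - 1*205/4 = 656 - 205/4 = 2419/4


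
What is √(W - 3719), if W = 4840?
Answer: √1121 ≈ 33.481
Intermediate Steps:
√(W - 3719) = √(4840 - 3719) = √1121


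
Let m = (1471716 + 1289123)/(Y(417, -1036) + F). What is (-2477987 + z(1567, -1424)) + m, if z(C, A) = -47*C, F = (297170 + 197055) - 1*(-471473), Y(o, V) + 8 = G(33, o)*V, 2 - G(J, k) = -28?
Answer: -2384781761121/934610 ≈ -2.5516e+6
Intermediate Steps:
G(J, k) = 30 (G(J, k) = 2 - 1*(-28) = 2 + 28 = 30)
Y(o, V) = -8 + 30*V
F = 965698 (F = 494225 + 471473 = 965698)
m = 2760839/934610 (m = (1471716 + 1289123)/((-8 + 30*(-1036)) + 965698) = 2760839/((-8 - 31080) + 965698) = 2760839/(-31088 + 965698) = 2760839/934610 ≈ 2.9540)
(-2477987 + z(1567, -1424)) + m = (-2477987 - 47*1567) + 2760839/934610 = (-2477987 - 73649) + 2760839/934610 = -2551636 + 2760839/934610 = -2384781761121/934610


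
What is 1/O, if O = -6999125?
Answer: -1/6999125 ≈ -1.4288e-7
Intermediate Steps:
1/O = 1/(-6999125) = -1/6999125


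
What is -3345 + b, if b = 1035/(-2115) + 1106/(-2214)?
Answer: -174088457/52029 ≈ -3346.0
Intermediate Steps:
b = -51452/52029 (b = 1035*(-1/2115) + 1106*(-1/2214) = -23/47 - 553/1107 = -51452/52029 ≈ -0.98891)
-3345 + b = -3345 - 51452/52029 = -174088457/52029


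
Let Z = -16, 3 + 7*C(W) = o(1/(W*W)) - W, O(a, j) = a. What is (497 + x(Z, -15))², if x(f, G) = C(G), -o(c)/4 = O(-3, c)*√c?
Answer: 304816681/1225 ≈ 2.4883e+5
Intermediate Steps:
o(c) = 12*√c (o(c) = -(-12)*√c = 12*√c)
C(W) = -3/7 - W/7 + 12*√(W⁻²)/7 (C(W) = -3/7 + (12*√(1/(W*W)) - W)/7 = -3/7 + (12*√(1/(W²)) - W)/7 = -3/7 + (12*√(W⁻²) - W)/7 = -3/7 + (-W + 12*√(W⁻²))/7 = -3/7 + (-W/7 + 12*√(W⁻²)/7) = -3/7 - W/7 + 12*√(W⁻²)/7)
x(f, G) = -3/7 - G/7 + 12*√(G⁻²)/7
(497 + x(Z, -15))² = (497 + (-3/7 - ⅐*(-15) + 12*√((-15)⁻²)/7))² = (497 + (-3/7 + 15/7 + 12*√(1/225)/7))² = (497 + (-3/7 + 15/7 + (12/7)*(1/15)))² = (497 + (-3/7 + 15/7 + 4/35))² = (497 + 64/35)² = (17459/35)² = 304816681/1225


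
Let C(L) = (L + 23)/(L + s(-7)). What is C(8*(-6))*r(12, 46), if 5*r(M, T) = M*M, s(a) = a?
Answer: 144/11 ≈ 13.091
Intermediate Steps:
r(M, T) = M**2/5 (r(M, T) = (M*M)/5 = M**2/5)
C(L) = (23 + L)/(-7 + L) (C(L) = (L + 23)/(L - 7) = (23 + L)/(-7 + L))
C(8*(-6))*r(12, 46) = ((23 + 8*(-6))/(-7 + 8*(-6)))*((1/5)*12**2) = ((23 - 48)/(-7 - 48))*((1/5)*144) = (-25/(-55))*(144/5) = -1/55*(-25)*(144/5) = (5/11)*(144/5) = 144/11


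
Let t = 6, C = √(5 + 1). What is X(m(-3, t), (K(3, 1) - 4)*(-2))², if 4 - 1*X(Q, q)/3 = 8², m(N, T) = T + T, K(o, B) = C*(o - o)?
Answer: 32400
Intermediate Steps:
C = √6 ≈ 2.4495
K(o, B) = 0 (K(o, B) = √6*(o - o) = √6*0 = 0)
m(N, T) = 2*T
X(Q, q) = -180 (X(Q, q) = 12 - 3*8² = 12 - 3*64 = 12 - 192 = -180)
X(m(-3, t), (K(3, 1) - 4)*(-2))² = (-180)² = 32400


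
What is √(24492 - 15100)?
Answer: 4*√587 ≈ 96.912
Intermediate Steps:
√(24492 - 15100) = √9392 = 4*√587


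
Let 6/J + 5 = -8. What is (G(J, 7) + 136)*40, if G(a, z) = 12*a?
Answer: 67840/13 ≈ 5218.5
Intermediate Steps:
J = -6/13 (J = 6/(-5 - 8) = 6/(-13) = 6*(-1/13) = -6/13 ≈ -0.46154)
(G(J, 7) + 136)*40 = (12*(-6/13) + 136)*40 = (-72/13 + 136)*40 = (1696/13)*40 = 67840/13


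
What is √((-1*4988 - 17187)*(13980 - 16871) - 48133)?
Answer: 4*√4003737 ≈ 8003.7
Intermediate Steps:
√((-1*4988 - 17187)*(13980 - 16871) - 48133) = √((-4988 - 17187)*(-2891) - 48133) = √(-22175*(-2891) - 48133) = √(64107925 - 48133) = √64059792 = 4*√4003737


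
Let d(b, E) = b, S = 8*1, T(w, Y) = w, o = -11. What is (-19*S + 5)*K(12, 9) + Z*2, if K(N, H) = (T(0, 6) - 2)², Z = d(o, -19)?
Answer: -610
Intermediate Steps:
S = 8
Z = -11
K(N, H) = 4 (K(N, H) = (0 - 2)² = (-2)² = 4)
(-19*S + 5)*K(12, 9) + Z*2 = (-19*8 + 5)*4 - 11*2 = (-152 + 5)*4 - 22 = -147*4 - 22 = -588 - 22 = -610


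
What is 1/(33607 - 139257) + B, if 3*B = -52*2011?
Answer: -11048031803/316950 ≈ -34857.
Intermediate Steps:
B = -104572/3 (B = (-52*2011)/3 = (⅓)*(-104572) = -104572/3 ≈ -34857.)
1/(33607 - 139257) + B = 1/(33607 - 139257) - 104572/3 = 1/(-105650) - 104572/3 = -1/105650 - 104572/3 = -11048031803/316950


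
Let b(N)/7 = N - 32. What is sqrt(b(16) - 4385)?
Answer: I*sqrt(4497) ≈ 67.06*I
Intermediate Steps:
b(N) = -224 + 7*N (b(N) = 7*(N - 32) = 7*(-32 + N) = -224 + 7*N)
sqrt(b(16) - 4385) = sqrt((-224 + 7*16) - 4385) = sqrt((-224 + 112) - 4385) = sqrt(-112 - 4385) = sqrt(-4497) = I*sqrt(4497)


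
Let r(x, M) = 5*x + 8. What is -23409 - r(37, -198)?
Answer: -23602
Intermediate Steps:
r(x, M) = 8 + 5*x
-23409 - r(37, -198) = -23409 - (8 + 5*37) = -23409 - (8 + 185) = -23409 - 1*193 = -23409 - 193 = -23602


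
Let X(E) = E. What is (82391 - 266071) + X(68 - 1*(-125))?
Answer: -183487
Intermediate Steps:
(82391 - 266071) + X(68 - 1*(-125)) = (82391 - 266071) + (68 - 1*(-125)) = -183680 + (68 + 125) = -183680 + 193 = -183487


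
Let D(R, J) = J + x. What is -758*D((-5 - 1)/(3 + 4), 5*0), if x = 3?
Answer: -2274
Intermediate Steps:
D(R, J) = 3 + J (D(R, J) = J + 3 = 3 + J)
-758*D((-5 - 1)/(3 + 4), 5*0) = -758*(3 + 5*0) = -758*(3 + 0) = -758*3 = -2274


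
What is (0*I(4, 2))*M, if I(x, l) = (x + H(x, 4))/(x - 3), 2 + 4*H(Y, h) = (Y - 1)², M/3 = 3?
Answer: 0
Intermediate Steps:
M = 9 (M = 3*3 = 9)
H(Y, h) = -½ + (-1 + Y)²/4 (H(Y, h) = -½ + (Y - 1)²/4 = -½ + (-1 + Y)²/4)
I(x, l) = (-½ + x + (-1 + x)²/4)/(-3 + x) (I(x, l) = (x + (-½ + (-1 + x)²/4))/(x - 3) = (-½ + x + (-1 + x)²/4)/(-3 + x))
(0*I(4, 2))*M = (0*((-1 + 4² + 2*4)/(4*(-3 + 4))))*9 = (0*((¼)*(-1 + 16 + 8)/1))*9 = (0*((¼)*1*23))*9 = (0*(23/4))*9 = 0*9 = 0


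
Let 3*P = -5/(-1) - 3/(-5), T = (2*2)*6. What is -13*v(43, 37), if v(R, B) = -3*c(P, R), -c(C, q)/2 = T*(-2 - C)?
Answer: 36192/5 ≈ 7238.4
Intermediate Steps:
T = 24 (T = 4*6 = 24)
P = 28/15 (P = (-5/(-1) - 3/(-5))/3 = (-5*(-1) - 3*(-1/5))/3 = (5 + 3/5)/3 = (1/3)*(28/5) = 28/15 ≈ 1.8667)
c(C, q) = 96 + 48*C (c(C, q) = -48*(-2 - C) = -2*(-48 - 24*C) = 96 + 48*C)
v(R, B) = -2784/5 (v(R, B) = -3*(96 + 48*(28/15)) = -3*(96 + 448/5) = -3*928/5 = -2784/5)
-13*v(43, 37) = -13*(-2784/5) = 36192/5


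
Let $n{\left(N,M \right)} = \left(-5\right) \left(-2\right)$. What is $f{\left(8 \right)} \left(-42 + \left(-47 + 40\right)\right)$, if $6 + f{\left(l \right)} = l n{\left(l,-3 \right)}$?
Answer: $-3626$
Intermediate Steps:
$n{\left(N,M \right)} = 10$
$f{\left(l \right)} = -6 + 10 l$ ($f{\left(l \right)} = -6 + l 10 = -6 + 10 l$)
$f{\left(8 \right)} \left(-42 + \left(-47 + 40\right)\right) = \left(-6 + 10 \cdot 8\right) \left(-42 + \left(-47 + 40\right)\right) = \left(-6 + 80\right) \left(-42 - 7\right) = 74 \left(-49\right) = -3626$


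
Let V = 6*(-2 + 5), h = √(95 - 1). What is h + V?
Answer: 18 + √94 ≈ 27.695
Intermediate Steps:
h = √94 ≈ 9.6954
V = 18 (V = 6*3 = 18)
h + V = √94 + 18 = 18 + √94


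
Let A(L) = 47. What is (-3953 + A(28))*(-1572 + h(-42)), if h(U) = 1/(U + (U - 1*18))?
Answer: 104384595/17 ≈ 6.1403e+6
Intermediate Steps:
h(U) = 1/(-18 + 2*U) (h(U) = 1/(U + (U - 18)) = 1/(U + (-18 + U)) = 1/(-18 + 2*U))
(-3953 + A(28))*(-1572 + h(-42)) = (-3953 + 47)*(-1572 + 1/(2*(-9 - 42))) = -3906*(-1572 + (½)/(-51)) = -3906*(-1572 + (½)*(-1/51)) = -3906*(-1572 - 1/102) = -3906*(-160345/102) = 104384595/17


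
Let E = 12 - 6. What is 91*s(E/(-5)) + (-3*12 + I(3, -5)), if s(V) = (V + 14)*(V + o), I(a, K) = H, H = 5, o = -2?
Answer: -93959/25 ≈ -3758.4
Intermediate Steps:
E = 6
I(a, K) = 5
s(V) = (-2 + V)*(14 + V) (s(V) = (V + 14)*(V - 2) = (14 + V)*(-2 + V) = (-2 + V)*(14 + V))
91*s(E/(-5)) + (-3*12 + I(3, -5)) = 91*(-28 + (6/(-5))² + 12*(6/(-5))) + (-3*12 + 5) = 91*(-28 + (6*(-⅕))² + 12*(6*(-⅕))) + (-36 + 5) = 91*(-28 + (-6/5)² + 12*(-6/5)) - 31 = 91*(-28 + 36/25 - 72/5) - 31 = 91*(-1024/25) - 31 = -93184/25 - 31 = -93959/25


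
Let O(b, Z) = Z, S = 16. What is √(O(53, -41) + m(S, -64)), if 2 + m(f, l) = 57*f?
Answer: √869 ≈ 29.479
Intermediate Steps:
m(f, l) = -2 + 57*f
√(O(53, -41) + m(S, -64)) = √(-41 + (-2 + 57*16)) = √(-41 + (-2 + 912)) = √(-41 + 910) = √869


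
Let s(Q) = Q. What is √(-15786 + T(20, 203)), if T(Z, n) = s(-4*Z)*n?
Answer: I*√32026 ≈ 178.96*I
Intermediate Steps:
T(Z, n) = -4*Z*n (T(Z, n) = (-4*Z)*n = -4*Z*n)
√(-15786 + T(20, 203)) = √(-15786 - 4*20*203) = √(-15786 - 16240) = √(-32026) = I*√32026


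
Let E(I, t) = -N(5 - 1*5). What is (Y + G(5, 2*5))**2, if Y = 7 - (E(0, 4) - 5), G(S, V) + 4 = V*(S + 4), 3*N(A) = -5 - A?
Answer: 83521/9 ≈ 9280.1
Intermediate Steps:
N(A) = -5/3 - A/3 (N(A) = (-5 - A)/3 = -5/3 - A/3)
E(I, t) = 5/3 (E(I, t) = -(-5/3 - (5 - 1*5)/3) = -(-5/3 - (5 - 5)/3) = -(-5/3 - 1/3*0) = -(-5/3 + 0) = -1*(-5/3) = 5/3)
G(S, V) = -4 + V*(4 + S) (G(S, V) = -4 + V*(S + 4) = -4 + V*(4 + S))
Y = 31/3 (Y = 7 - (5/3 - 5) = 7 - 1*(-10/3) = 7 + 10/3 = 31/3 ≈ 10.333)
(Y + G(5, 2*5))**2 = (31/3 + (-4 + 4*(2*5) + 5*(2*5)))**2 = (31/3 + (-4 + 4*10 + 5*10))**2 = (31/3 + (-4 + 40 + 50))**2 = (31/3 + 86)**2 = (289/3)**2 = 83521/9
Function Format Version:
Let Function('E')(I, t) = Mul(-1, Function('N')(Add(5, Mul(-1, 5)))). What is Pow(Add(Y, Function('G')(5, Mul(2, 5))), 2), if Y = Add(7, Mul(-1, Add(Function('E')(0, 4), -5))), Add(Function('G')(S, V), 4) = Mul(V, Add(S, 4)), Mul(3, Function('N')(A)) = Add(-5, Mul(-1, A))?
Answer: Rational(83521, 9) ≈ 9280.1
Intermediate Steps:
Function('N')(A) = Add(Rational(-5, 3), Mul(Rational(-1, 3), A)) (Function('N')(A) = Mul(Rational(1, 3), Add(-5, Mul(-1, A))) = Add(Rational(-5, 3), Mul(Rational(-1, 3), A)))
Function('E')(I, t) = Rational(5, 3) (Function('E')(I, t) = Mul(-1, Add(Rational(-5, 3), Mul(Rational(-1, 3), Add(5, Mul(-1, 5))))) = Mul(-1, Add(Rational(-5, 3), Mul(Rational(-1, 3), Add(5, -5)))) = Mul(-1, Add(Rational(-5, 3), Mul(Rational(-1, 3), 0))) = Mul(-1, Add(Rational(-5, 3), 0)) = Mul(-1, Rational(-5, 3)) = Rational(5, 3))
Function('G')(S, V) = Add(-4, Mul(V, Add(4, S))) (Function('G')(S, V) = Add(-4, Mul(V, Add(S, 4))) = Add(-4, Mul(V, Add(4, S))))
Y = Rational(31, 3) (Y = Add(7, Mul(-1, Add(Rational(5, 3), -5))) = Add(7, Mul(-1, Rational(-10, 3))) = Add(7, Rational(10, 3)) = Rational(31, 3) ≈ 10.333)
Pow(Add(Y, Function('G')(5, Mul(2, 5))), 2) = Pow(Add(Rational(31, 3), Add(-4, Mul(4, Mul(2, 5)), Mul(5, Mul(2, 5)))), 2) = Pow(Add(Rational(31, 3), Add(-4, Mul(4, 10), Mul(5, 10))), 2) = Pow(Add(Rational(31, 3), Add(-4, 40, 50)), 2) = Pow(Add(Rational(31, 3), 86), 2) = Pow(Rational(289, 3), 2) = Rational(83521, 9)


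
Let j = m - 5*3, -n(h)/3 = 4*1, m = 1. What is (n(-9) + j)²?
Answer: 676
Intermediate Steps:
n(h) = -12
j = -14 (j = 1 - 5*3 = 1 - 15 = -14)
(n(-9) + j)² = (-12 - 14)² = (-26)² = 676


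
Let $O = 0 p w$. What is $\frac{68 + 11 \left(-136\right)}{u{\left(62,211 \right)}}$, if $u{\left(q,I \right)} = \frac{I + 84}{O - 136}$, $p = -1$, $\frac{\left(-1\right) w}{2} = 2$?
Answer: $\frac{194208}{295} \approx 658.33$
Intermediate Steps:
$w = -4$ ($w = \left(-2\right) 2 = -4$)
$O = 0$ ($O = 0 \left(-1\right) \left(-4\right) = 0 \left(-4\right) = 0$)
$u{\left(q,I \right)} = - \frac{21}{34} - \frac{I}{136}$ ($u{\left(q,I \right)} = \frac{I + 84}{0 - 136} = \frac{84 + I}{-136} = \left(84 + I\right) \left(- \frac{1}{136}\right) = - \frac{21}{34} - \frac{I}{136}$)
$\frac{68 + 11 \left(-136\right)}{u{\left(62,211 \right)}} = \frac{68 + 11 \left(-136\right)}{- \frac{21}{34} - \frac{211}{136}} = \frac{68 - 1496}{- \frac{21}{34} - \frac{211}{136}} = - \frac{1428}{- \frac{295}{136}} = \left(-1428\right) \left(- \frac{136}{295}\right) = \frac{194208}{295}$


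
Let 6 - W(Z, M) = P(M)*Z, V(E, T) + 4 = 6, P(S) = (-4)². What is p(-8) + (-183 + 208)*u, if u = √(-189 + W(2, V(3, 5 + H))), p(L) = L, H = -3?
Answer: -8 + 25*I*√215 ≈ -8.0 + 366.57*I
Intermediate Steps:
P(S) = 16
V(E, T) = 2 (V(E, T) = -4 + 6 = 2)
W(Z, M) = 6 - 16*Z
u = I*√215 (u = √(-189 + (6 - 16*2)) = √(-189 + (6 - 32)) = √(-189 - 26) = √(-215) = I*√215 ≈ 14.663*I)
p(-8) + (-183 + 208)*u = -8 + (-183 + 208)*(I*√215) = -8 + 25*(I*√215) = -8 + 25*I*√215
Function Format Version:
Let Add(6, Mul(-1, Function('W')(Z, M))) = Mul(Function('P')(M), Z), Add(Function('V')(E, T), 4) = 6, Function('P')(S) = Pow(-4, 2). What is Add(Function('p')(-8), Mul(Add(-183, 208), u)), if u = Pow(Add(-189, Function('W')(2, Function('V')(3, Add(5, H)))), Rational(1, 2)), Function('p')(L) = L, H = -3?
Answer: Add(-8, Mul(25, I, Pow(215, Rational(1, 2)))) ≈ Add(-8.0000, Mul(366.57, I))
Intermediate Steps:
Function('P')(S) = 16
Function('V')(E, T) = 2 (Function('V')(E, T) = Add(-4, 6) = 2)
Function('W')(Z, M) = Add(6, Mul(-16, Z)) (Function('W')(Z, M) = Add(6, Mul(-1, Mul(16, Z))) = Add(6, Mul(-16, Z)))
u = Mul(I, Pow(215, Rational(1, 2))) (u = Pow(Add(-189, Add(6, Mul(-16, 2))), Rational(1, 2)) = Pow(Add(-189, Add(6, -32)), Rational(1, 2)) = Pow(Add(-189, -26), Rational(1, 2)) = Pow(-215, Rational(1, 2)) = Mul(I, Pow(215, Rational(1, 2))) ≈ Mul(14.663, I))
Add(Function('p')(-8), Mul(Add(-183, 208), u)) = Add(-8, Mul(Add(-183, 208), Mul(I, Pow(215, Rational(1, 2))))) = Add(-8, Mul(25, Mul(I, Pow(215, Rational(1, 2))))) = Add(-8, Mul(25, I, Pow(215, Rational(1, 2))))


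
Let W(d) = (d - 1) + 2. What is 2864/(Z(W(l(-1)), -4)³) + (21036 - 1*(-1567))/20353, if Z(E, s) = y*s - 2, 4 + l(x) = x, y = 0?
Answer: -7263771/20353 ≈ -356.89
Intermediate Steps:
l(x) = -4 + x
W(d) = 1 + d (W(d) = (-1 + d) + 2 = 1 + d)
Z(E, s) = -2 (Z(E, s) = 0*s - 2 = 0 - 2 = -2)
2864/(Z(W(l(-1)), -4)³) + (21036 - 1*(-1567))/20353 = 2864/((-2)³) + (21036 - 1*(-1567))/20353 = 2864/(-8) + (21036 + 1567)*(1/20353) = 2864*(-⅛) + 22603*(1/20353) = -358 + 22603/20353 = -7263771/20353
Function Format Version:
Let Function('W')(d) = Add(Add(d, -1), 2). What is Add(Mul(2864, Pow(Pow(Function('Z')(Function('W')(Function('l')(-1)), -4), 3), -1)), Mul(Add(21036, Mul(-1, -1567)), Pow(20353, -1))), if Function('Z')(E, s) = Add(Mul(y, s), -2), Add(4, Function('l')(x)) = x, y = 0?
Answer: Rational(-7263771, 20353) ≈ -356.89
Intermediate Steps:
Function('l')(x) = Add(-4, x)
Function('W')(d) = Add(1, d) (Function('W')(d) = Add(Add(-1, d), 2) = Add(1, d))
Function('Z')(E, s) = -2 (Function('Z')(E, s) = Add(Mul(0, s), -2) = Add(0, -2) = -2)
Add(Mul(2864, Pow(Pow(Function('Z')(Function('W')(Function('l')(-1)), -4), 3), -1)), Mul(Add(21036, Mul(-1, -1567)), Pow(20353, -1))) = Add(Mul(2864, Pow(Pow(-2, 3), -1)), Mul(Add(21036, Mul(-1, -1567)), Pow(20353, -1))) = Add(Mul(2864, Pow(-8, -1)), Mul(Add(21036, 1567), Rational(1, 20353))) = Add(Mul(2864, Rational(-1, 8)), Mul(22603, Rational(1, 20353))) = Add(-358, Rational(22603, 20353)) = Rational(-7263771, 20353)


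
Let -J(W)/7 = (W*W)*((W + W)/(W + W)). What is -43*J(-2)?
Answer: 1204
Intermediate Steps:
J(W) = -7*W**2 (J(W) = -7*W*W*(W + W)/(W + W) = -7*W**2*(2*W)/((2*W)) = -7*W**2*(2*W)*(1/(2*W)) = -7*W**2)
-43*J(-2) = -(-301)*(-2)**2 = -(-301)*4 = -43*(-28) = 1204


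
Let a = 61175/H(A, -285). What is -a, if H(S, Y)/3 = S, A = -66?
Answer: 61175/198 ≈ 308.96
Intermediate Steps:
H(S, Y) = 3*S
a = -61175/198 (a = 61175/((3*(-66))) = 61175/(-198) = 61175*(-1/198) = -61175/198 ≈ -308.96)
-a = -1*(-61175/198) = 61175/198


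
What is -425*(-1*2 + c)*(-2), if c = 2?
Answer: 0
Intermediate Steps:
-425*(-1*2 + c)*(-2) = -425*(-1*2 + 2)*(-2) = -425*(-2 + 2)*(-2) = -0*(-2) = -425*0 = 0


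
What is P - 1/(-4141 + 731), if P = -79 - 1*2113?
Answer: -7474719/3410 ≈ -2192.0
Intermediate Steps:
P = -2192 (P = -79 - 2113 = -2192)
P - 1/(-4141 + 731) = -2192 - 1/(-4141 + 731) = -2192 - 1/(-3410) = -2192 - 1*(-1/3410) = -2192 + 1/3410 = -7474719/3410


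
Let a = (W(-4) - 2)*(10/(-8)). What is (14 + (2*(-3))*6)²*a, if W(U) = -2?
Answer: 2420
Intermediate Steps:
a = 5 (a = (-2 - 2)*(10/(-8)) = -40*(-1)/8 = -4*(-5/4) = 5)
(14 + (2*(-3))*6)²*a = (14 + (2*(-3))*6)²*5 = (14 - 6*6)²*5 = (14 - 36)²*5 = (-22)²*5 = 484*5 = 2420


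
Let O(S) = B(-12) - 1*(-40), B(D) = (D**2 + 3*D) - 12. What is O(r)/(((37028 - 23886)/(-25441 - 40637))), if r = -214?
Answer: -4493304/6571 ≈ -683.81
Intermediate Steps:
B(D) = -12 + D**2 + 3*D
O(S) = 136 (O(S) = (-12 + (-12)**2 + 3*(-12)) - 1*(-40) = (-12 + 144 - 36) + 40 = 96 + 40 = 136)
O(r)/(((37028 - 23886)/(-25441 - 40637))) = 136/(((37028 - 23886)/(-25441 - 40637))) = 136/((13142/(-66078))) = 136/((13142*(-1/66078))) = 136/(-6571/33039) = 136*(-33039/6571) = -4493304/6571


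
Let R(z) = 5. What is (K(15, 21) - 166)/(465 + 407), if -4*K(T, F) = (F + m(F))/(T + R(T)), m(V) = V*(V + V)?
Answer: -14183/69760 ≈ -0.20331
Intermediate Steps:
m(V) = 2*V**2 (m(V) = V*(2*V) = 2*V**2)
K(T, F) = -(F + 2*F**2)/(4*(5 + T)) (K(T, F) = -(F + 2*F**2)/(4*(T + 5)) = -(F + 2*F**2)/(4*(5 + T)))
(K(15, 21) - 166)/(465 + 407) = ((1/4)*21*(-1 - 2*21)/(5 + 15) - 166)/(465 + 407) = ((1/4)*21*(-1 - 42)/20 - 166)/872 = ((1/4)*21*(1/20)*(-43) - 166)*(1/872) = (-903/80 - 166)*(1/872) = -14183/80*1/872 = -14183/69760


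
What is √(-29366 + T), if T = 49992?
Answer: √20626 ≈ 143.62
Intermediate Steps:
√(-29366 + T) = √(-29366 + 49992) = √20626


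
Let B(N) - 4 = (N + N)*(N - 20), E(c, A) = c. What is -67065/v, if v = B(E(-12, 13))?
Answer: -67065/772 ≈ -86.872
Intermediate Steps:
B(N) = 4 + 2*N*(-20 + N) (B(N) = 4 + (N + N)*(N - 20) = 4 + (2*N)*(-20 + N) = 4 + 2*N*(-20 + N))
v = 772 (v = 4 - 40*(-12) + 2*(-12)² = 4 + 480 + 2*144 = 4 + 480 + 288 = 772)
-67065/v = -67065/772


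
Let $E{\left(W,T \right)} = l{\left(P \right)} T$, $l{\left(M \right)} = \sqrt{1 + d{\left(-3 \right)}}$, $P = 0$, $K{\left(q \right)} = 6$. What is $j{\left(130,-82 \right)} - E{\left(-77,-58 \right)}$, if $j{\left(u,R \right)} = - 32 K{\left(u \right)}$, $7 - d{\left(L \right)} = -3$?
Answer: $-192 + 58 \sqrt{11} \approx 0.36424$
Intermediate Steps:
$d{\left(L \right)} = 10$ ($d{\left(L \right)} = 7 - -3 = 7 + 3 = 10$)
$j{\left(u,R \right)} = -192$ ($j{\left(u,R \right)} = \left(-32\right) 6 = -192$)
$l{\left(M \right)} = \sqrt{11}$ ($l{\left(M \right)} = \sqrt{1 + 10} = \sqrt{11}$)
$E{\left(W,T \right)} = T \sqrt{11}$ ($E{\left(W,T \right)} = \sqrt{11} T = T \sqrt{11}$)
$j{\left(130,-82 \right)} - E{\left(-77,-58 \right)} = -192 - - 58 \sqrt{11} = -192 + 58 \sqrt{11}$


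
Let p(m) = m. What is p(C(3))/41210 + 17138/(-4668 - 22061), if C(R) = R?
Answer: -706176793/1101502090 ≈ -0.64110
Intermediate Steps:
p(C(3))/41210 + 17138/(-4668 - 22061) = 3/41210 + 17138/(-4668 - 22061) = 3*(1/41210) + 17138/(-26729) = 3/41210 + 17138*(-1/26729) = 3/41210 - 17138/26729 = -706176793/1101502090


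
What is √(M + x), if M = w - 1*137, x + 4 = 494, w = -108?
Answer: 7*√5 ≈ 15.652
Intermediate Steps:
x = 490 (x = -4 + 494 = 490)
M = -245 (M = -108 - 1*137 = -108 - 137 = -245)
√(M + x) = √(-245 + 490) = √245 = 7*√5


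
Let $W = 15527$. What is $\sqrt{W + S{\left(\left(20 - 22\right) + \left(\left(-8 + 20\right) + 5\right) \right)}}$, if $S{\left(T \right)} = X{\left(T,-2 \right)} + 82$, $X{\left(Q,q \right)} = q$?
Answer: $\sqrt{15607} \approx 124.93$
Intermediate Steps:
$S{\left(T \right)} = 80$ ($S{\left(T \right)} = -2 + 82 = 80$)
$\sqrt{W + S{\left(\left(20 - 22\right) + \left(\left(-8 + 20\right) + 5\right) \right)}} = \sqrt{15527 + 80} = \sqrt{15607}$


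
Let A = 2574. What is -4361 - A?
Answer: -6935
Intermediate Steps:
-4361 - A = -4361 - 1*2574 = -4361 - 2574 = -6935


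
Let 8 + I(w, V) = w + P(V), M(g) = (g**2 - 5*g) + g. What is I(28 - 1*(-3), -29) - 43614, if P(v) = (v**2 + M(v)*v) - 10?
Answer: -70513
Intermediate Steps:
M(g) = g**2 - 4*g
P(v) = -10 + v**2 + v**2*(-4 + v) (P(v) = (v**2 + (v*(-4 + v))*v) - 10 = (v**2 + v**2*(-4 + v)) - 10 = -10 + v**2 + v**2*(-4 + v))
I(w, V) = -18 + w + V**3 - 3*V**2 (I(w, V) = -8 + (w + (-10 + V**3 - 3*V**2)) = -8 + (-10 + w + V**3 - 3*V**2) = -18 + w + V**3 - 3*V**2)
I(28 - 1*(-3), -29) - 43614 = (-18 + (28 - 1*(-3)) + (-29)**3 - 3*(-29)**2) - 43614 = (-18 + (28 + 3) - 24389 - 3*841) - 43614 = (-18 + 31 - 24389 - 2523) - 43614 = -26899 - 43614 = -70513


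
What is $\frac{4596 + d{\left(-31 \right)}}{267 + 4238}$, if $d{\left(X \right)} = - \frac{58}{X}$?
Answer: $\frac{142534}{139655} \approx 1.0206$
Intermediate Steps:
$\frac{4596 + d{\left(-31 \right)}}{267 + 4238} = \frac{4596 - \frac{58}{-31}}{267 + 4238} = \frac{4596 - - \frac{58}{31}}{4505} = \left(4596 + \frac{58}{31}\right) \frac{1}{4505} = \frac{142534}{31} \cdot \frac{1}{4505} = \frac{142534}{139655}$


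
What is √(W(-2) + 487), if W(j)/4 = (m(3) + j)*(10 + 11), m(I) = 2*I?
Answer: √823 ≈ 28.688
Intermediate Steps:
W(j) = 504 + 84*j (W(j) = 4*((2*3 + j)*(10 + 11)) = 4*((6 + j)*21) = 4*(126 + 21*j) = 504 + 84*j)
√(W(-2) + 487) = √((504 + 84*(-2)) + 487) = √((504 - 168) + 487) = √(336 + 487) = √823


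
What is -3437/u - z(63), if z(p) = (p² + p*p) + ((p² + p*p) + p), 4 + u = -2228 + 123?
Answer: -33611914/2109 ≈ -15937.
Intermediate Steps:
u = -2109 (u = -4 + (-2228 + 123) = -4 - 2105 = -2109)
z(p) = p + 4*p² (z(p) = (p² + p²) + ((p² + p²) + p) = 2*p² + (2*p² + p) = 2*p² + (p + 2*p²) = p + 4*p²)
-3437/u - z(63) = -3437/(-2109) - 63*(1 + 4*63) = -3437*(-1/2109) - 63*(1 + 252) = 3437/2109 - 63*253 = 3437/2109 - 1*15939 = 3437/2109 - 15939 = -33611914/2109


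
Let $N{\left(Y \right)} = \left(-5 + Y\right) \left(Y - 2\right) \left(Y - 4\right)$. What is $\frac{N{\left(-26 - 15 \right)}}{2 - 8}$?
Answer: $14835$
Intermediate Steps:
$N{\left(Y \right)} = \left(-5 + Y\right) \left(-4 + Y\right) \left(-2 + Y\right)$ ($N{\left(Y \right)} = \left(-5 + Y\right) \left(-2 + Y\right) \left(-4 + Y\right) = \left(-5 + Y\right) \left(-4 + Y\right) \left(-2 + Y\right)$)
$\frac{N{\left(-26 - 15 \right)}}{2 - 8} = \frac{-40 + \left(-26 - 15\right)^{3} - 11 \left(-26 - 15\right)^{2} + 38 \left(-26 - 15\right)}{2 - 8} = \frac{-40 + \left(-26 - 15\right)^{3} - 11 \left(-26 - 15\right)^{2} + 38 \left(-26 - 15\right)}{-6} = \left(-40 + \left(-41\right)^{3} - 11 \left(-41\right)^{2} + 38 \left(-41\right)\right) \left(- \frac{1}{6}\right) = \left(-40 - 68921 - 18491 - 1558\right) \left(- \frac{1}{6}\right) = \left(-89010\right) \left(- \frac{1}{6}\right) = 14835$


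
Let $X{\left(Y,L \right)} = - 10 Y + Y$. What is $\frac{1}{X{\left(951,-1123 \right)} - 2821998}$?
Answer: $- \frac{1}{2830557} \approx -3.5329 \cdot 10^{-7}$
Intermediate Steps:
$X{\left(Y,L \right)} = - 9 Y$
$\frac{1}{X{\left(951,-1123 \right)} - 2821998} = \frac{1}{\left(-9\right) 951 - 2821998} = \frac{1}{-8559 - 2821998} = \frac{1}{-2830557} = - \frac{1}{2830557}$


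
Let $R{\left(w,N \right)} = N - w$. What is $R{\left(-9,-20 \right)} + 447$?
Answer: $436$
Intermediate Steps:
$R{\left(-9,-20 \right)} + 447 = \left(-20 - -9\right) + 447 = \left(-20 + 9\right) + 447 = -11 + 447 = 436$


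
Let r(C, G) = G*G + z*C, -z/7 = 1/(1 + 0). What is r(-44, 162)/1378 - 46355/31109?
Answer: 29312653/1648777 ≈ 17.778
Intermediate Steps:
z = -7 (z = -7/(1 + 0) = -7/1 = -7*1 = -7)
r(C, G) = G² - 7*C (r(C, G) = G*G - 7*C = G² - 7*C)
r(-44, 162)/1378 - 46355/31109 = (162² - 7*(-44))/1378 - 46355/31109 = (26244 + 308)*(1/1378) - 46355*1/31109 = 26552*(1/1378) - 46355/31109 = 13276/689 - 46355/31109 = 29312653/1648777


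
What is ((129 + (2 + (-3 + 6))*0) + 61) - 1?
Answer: 189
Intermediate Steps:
((129 + (2 + (-3 + 6))*0) + 61) - 1 = ((129 + (2 + 3)*0) + 61) - 1 = ((129 + 5*0) + 61) - 1 = ((129 + 0) + 61) - 1 = (129 + 61) - 1 = 190 - 1 = 189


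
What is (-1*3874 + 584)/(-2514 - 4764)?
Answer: 1645/3639 ≈ 0.45205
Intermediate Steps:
(-1*3874 + 584)/(-2514 - 4764) = (-3874 + 584)/(-7278) = -3290*(-1/7278) = 1645/3639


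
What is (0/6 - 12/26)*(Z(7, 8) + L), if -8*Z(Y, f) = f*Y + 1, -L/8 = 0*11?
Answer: 171/52 ≈ 3.2885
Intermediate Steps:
L = 0 (L = -0*11 = -8*0 = 0)
Z(Y, f) = -⅛ - Y*f/8 (Z(Y, f) = -(f*Y + 1)/8 = -(Y*f + 1)/8 = -(1 + Y*f)/8 = -⅛ - Y*f/8)
(0/6 - 12/26)*(Z(7, 8) + L) = (0/6 - 12/26)*((-⅛ - ⅛*7*8) + 0) = (0*(⅙) - 12*1/26)*((-⅛ - 7) + 0) = (0 - 6/13)*(-57/8 + 0) = -6/13*(-57/8) = 171/52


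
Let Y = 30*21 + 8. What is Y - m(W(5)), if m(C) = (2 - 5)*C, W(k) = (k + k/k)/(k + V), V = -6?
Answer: 620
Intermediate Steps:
W(k) = (1 + k)/(-6 + k) (W(k) = (k + k/k)/(k - 6) = (k + 1)/(-6 + k) = (1 + k)/(-6 + k))
m(C) = -3*C
Y = 638 (Y = 630 + 8 = 638)
Y - m(W(5)) = 638 - (-3)*(1 + 5)/(-6 + 5) = 638 - (-3)*6/(-1) = 638 - (-3)*(-1*6) = 638 - (-3)*(-6) = 638 - 1*18 = 638 - 18 = 620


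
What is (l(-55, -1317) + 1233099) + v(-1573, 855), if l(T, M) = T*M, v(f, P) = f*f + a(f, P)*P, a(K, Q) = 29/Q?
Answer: 3779892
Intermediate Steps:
v(f, P) = 29 + f² (v(f, P) = f*f + (29/P)*P = f² + 29 = 29 + f²)
l(T, M) = M*T
(l(-55, -1317) + 1233099) + v(-1573, 855) = (-1317*(-55) + 1233099) + (29 + (-1573)²) = (72435 + 1233099) + (29 + 2474329) = 1305534 + 2474358 = 3779892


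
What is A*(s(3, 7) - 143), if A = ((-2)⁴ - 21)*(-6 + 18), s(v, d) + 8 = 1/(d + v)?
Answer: 9054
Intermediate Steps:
s(v, d) = -8 + 1/(d + v)
A = -60 (A = (16 - 21)*12 = -5*12 = -60)
A*(s(3, 7) - 143) = -60*((1 - 8*7 - 8*3)/(7 + 3) - 143) = -60*((1 - 56 - 24)/10 - 143) = -60*((⅒)*(-79) - 143) = -60*(-79/10 - 143) = -60*(-1509/10) = 9054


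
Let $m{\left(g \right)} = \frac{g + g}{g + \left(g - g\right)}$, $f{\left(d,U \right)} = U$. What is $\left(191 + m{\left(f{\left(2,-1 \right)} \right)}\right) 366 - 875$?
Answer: $69763$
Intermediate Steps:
$m{\left(g \right)} = 2$ ($m{\left(g \right)} = \frac{2 g}{g + 0} = \frac{2 g}{g} = 2$)
$\left(191 + m{\left(f{\left(2,-1 \right)} \right)}\right) 366 - 875 = \left(191 + 2\right) 366 - 875 = 193 \cdot 366 - 875 = 70638 - 875 = 69763$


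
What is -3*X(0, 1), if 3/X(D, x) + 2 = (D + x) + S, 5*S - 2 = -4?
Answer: 45/7 ≈ 6.4286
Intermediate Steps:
S = -2/5 (S = 2/5 + (1/5)*(-4) = 2/5 - 4/5 = -2/5 ≈ -0.40000)
X(D, x) = 3/(-12/5 + D + x) (X(D, x) = 3/(-2 + ((D + x) - 2/5)) = 3/(-2 + (-2/5 + D + x)) = 3/(-12/5 + D + x))
-3*X(0, 1) = -45/(-12 + 5*0 + 5*1) = -45/(-12 + 0 + 5) = -45/(-7) = -45*(-1)/7 = -3*(-15/7) = 45/7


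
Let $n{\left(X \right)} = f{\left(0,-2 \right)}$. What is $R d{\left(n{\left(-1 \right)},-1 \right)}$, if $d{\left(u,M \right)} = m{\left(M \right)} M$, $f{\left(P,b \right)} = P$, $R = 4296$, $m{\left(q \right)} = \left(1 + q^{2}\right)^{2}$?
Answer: $-17184$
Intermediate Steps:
$n{\left(X \right)} = 0$
$d{\left(u,M \right)} = M \left(1 + M^{2}\right)^{2}$ ($d{\left(u,M \right)} = \left(1 + M^{2}\right)^{2} M = M \left(1 + M^{2}\right)^{2}$)
$R d{\left(n{\left(-1 \right)},-1 \right)} = 4296 \left(- \left(1 + \left(-1\right)^{2}\right)^{2}\right) = 4296 \left(- \left(1 + 1\right)^{2}\right) = 4296 \left(- 2^{2}\right) = 4296 \left(\left(-1\right) 4\right) = 4296 \left(-4\right) = -17184$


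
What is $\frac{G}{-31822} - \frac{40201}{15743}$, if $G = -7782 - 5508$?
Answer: $- \frac{76432268}{35783839} \approx -2.1359$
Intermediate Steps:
$G = -13290$ ($G = -7782 - 5508 = -13290$)
$\frac{G}{-31822} - \frac{40201}{15743} = - \frac{13290}{-31822} - \frac{40201}{15743} = \left(-13290\right) \left(- \frac{1}{31822}\right) - \frac{5743}{2249} = \frac{6645}{15911} - \frac{5743}{2249} = - \frac{76432268}{35783839}$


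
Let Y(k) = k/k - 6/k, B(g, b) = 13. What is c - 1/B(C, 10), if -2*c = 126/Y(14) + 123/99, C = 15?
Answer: -190387/1716 ≈ -110.95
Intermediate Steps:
Y(k) = 1 - 6/k
c = -14635/132 (c = -(126/(((-6 + 14)/14)) + 123/99)/2 = -(126/(((1/14)*8)) + 123*(1/99))/2 = -(126/(4/7) + 41/33)/2 = -(126*(7/4) + 41/33)/2 = -(441/2 + 41/33)/2 = -1/2*14635/66 = -14635/132 ≈ -110.87)
c - 1/B(C, 10) = -14635/132 - 1/13 = -190387/1716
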